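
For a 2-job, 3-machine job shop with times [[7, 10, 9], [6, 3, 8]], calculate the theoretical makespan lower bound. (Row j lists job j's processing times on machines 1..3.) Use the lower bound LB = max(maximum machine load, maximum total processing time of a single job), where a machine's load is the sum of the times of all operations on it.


Machine loads:
  Machine 1: 7 + 6 = 13
  Machine 2: 10 + 3 = 13
  Machine 3: 9 + 8 = 17
Max machine load = 17
Job totals:
  Job 1: 26
  Job 2: 17
Max job total = 26
Lower bound = max(17, 26) = 26

26


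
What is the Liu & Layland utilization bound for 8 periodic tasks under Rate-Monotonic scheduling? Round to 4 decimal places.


Compute 2^(1/8) = 1.0905077327
Subtract 1: 1.0905077327 - 1 = 0.0905077327
Multiply by n: 8 * 0.0905077327 = 0.7240618616
Round to 4 dp: 0.7241

0.7241


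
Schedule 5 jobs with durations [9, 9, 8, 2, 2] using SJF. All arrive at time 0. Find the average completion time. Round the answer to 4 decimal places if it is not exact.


SJF order (ascending): [2, 2, 8, 9, 9]
Completion times:
  Job 1: burst=2, C=2
  Job 2: burst=2, C=4
  Job 3: burst=8, C=12
  Job 4: burst=9, C=21
  Job 5: burst=9, C=30
Average completion = 69/5 = 13.8

13.8


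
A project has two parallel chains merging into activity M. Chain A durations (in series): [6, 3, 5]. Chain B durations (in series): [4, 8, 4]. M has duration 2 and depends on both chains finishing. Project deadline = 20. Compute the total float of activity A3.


Forward pass: ES(A3) = sum of predecessors on chain A = 9
EF = ES + duration = 9 + 5 = 14
Backward pass: LF(M) = deadline = 20; LS(M) = 20 - 2 = 18
LF(A3) = LS(M) - sum(successors on chain A) = 18 - 0 = 18
LS = LF - duration = 18 - 5 = 13
Total float = LS - ES = 13 - 9 = 4

4


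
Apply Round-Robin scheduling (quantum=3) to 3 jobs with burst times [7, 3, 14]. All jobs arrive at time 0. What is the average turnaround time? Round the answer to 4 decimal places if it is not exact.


Time quantum = 3
Execution trace:
  J1 runs 3 units, time = 3
  J2 runs 3 units, time = 6
  J3 runs 3 units, time = 9
  J1 runs 3 units, time = 12
  J3 runs 3 units, time = 15
  J1 runs 1 units, time = 16
  J3 runs 3 units, time = 19
  J3 runs 3 units, time = 22
  J3 runs 2 units, time = 24
Finish times: [16, 6, 24]
Average turnaround = 46/3 = 15.3333

15.3333


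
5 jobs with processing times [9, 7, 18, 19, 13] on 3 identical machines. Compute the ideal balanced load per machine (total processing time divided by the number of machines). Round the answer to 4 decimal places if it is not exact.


Total processing time = 9 + 7 + 18 + 19 + 13 = 66
Number of machines = 3
Ideal balanced load = 66 / 3 = 22.0

22.0


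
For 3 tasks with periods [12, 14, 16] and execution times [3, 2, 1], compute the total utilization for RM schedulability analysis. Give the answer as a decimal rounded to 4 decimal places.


Compute individual utilizations (exact fractions):
  Task 1: C/T = 3/12 = 1/4 (approx. 0.25)
  Task 2: C/T = 2/14 = 1/7 (approx. 0.1429)
  Task 3: C/T = 1/16 (approx. 0.0625)
Total utilization U = 1/4 + 1/7 + 1/16 = 51/112
Rounded to 4 decimal places: U = 0.4554
RM (Liu & Layland) bound for 3 tasks = 0.779763; compare with U = 51/112 (approx. 0.455357)
U <= bound, so schedulable by RM sufficient condition.

0.4554


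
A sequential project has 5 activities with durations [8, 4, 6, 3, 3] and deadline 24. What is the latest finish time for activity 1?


LF(activity 1) = deadline - sum of successor durations
Successors: activities 2 through 5 with durations [4, 6, 3, 3]
Sum of successor durations = 16
LF = 24 - 16 = 8

8


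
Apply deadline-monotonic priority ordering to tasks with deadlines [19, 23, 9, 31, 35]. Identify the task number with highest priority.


Sort tasks by relative deadline (ascending):
  Task 3: deadline = 9
  Task 1: deadline = 19
  Task 2: deadline = 23
  Task 4: deadline = 31
  Task 5: deadline = 35
Priority order (highest first): [3, 1, 2, 4, 5]
Highest priority task = 3

3


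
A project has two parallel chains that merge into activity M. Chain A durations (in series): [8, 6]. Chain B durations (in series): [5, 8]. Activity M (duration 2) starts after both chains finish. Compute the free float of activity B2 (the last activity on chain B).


ES(B2) = sum of predecessors on chain B = 5
EF(B2) = ES + duration = 5 + 8 = 13
Successor of B2 is M. ES(M) = max(sum(A), sum(B)) = max(14, 13) = 14
Free float = ES(successor) - EF(current) = 14 - 13 = 1

1


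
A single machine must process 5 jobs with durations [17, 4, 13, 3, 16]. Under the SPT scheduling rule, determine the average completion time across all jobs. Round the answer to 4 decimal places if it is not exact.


Sort jobs by processing time (SPT order): [3, 4, 13, 16, 17]
Compute completion times sequentially:
  Job 1: processing = 3, completes at 3
  Job 2: processing = 4, completes at 7
  Job 3: processing = 13, completes at 20
  Job 4: processing = 16, completes at 36
  Job 5: processing = 17, completes at 53
Sum of completion times = 119
Average completion time = 119/5 = 23.8

23.8


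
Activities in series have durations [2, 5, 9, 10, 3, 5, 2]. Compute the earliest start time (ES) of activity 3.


Activity 3 starts after activities 1 through 2 complete.
Predecessor durations: [2, 5]
ES = 2 + 5 = 7

7


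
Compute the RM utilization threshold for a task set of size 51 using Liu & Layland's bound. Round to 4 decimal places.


Compute 2^(1/51) = 1.0136839003
Subtract 1: 1.0136839003 - 1 = 0.0136839003
Multiply by n: 51 * 0.0136839003 = 0.6978789153
Round to 4 dp: 0.6979

0.6979


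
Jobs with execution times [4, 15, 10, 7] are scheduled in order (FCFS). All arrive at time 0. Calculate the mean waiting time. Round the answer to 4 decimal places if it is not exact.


FCFS order (as given): [4, 15, 10, 7]
Waiting times:
  Job 1: wait = 0
  Job 2: wait = 4
  Job 3: wait = 19
  Job 4: wait = 29
Sum of waiting times = 52
Average waiting time = 52/4 = 13.0

13.0


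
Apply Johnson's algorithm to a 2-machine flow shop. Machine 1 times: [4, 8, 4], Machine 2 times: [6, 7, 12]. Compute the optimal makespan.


Apply Johnson's rule:
  Group 1 (a <= b): [(1, 4, 6), (3, 4, 12)]
  Group 2 (a > b): [(2, 8, 7)]
Optimal job order: [1, 3, 2]
Schedule:
  Job 1: M1 done at 4, M2 done at 10
  Job 3: M1 done at 8, M2 done at 22
  Job 2: M1 done at 16, M2 done at 29
Makespan = 29

29


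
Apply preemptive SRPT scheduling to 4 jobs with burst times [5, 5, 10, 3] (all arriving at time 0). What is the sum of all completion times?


Since all jobs arrive at t=0, SRPT equals SPT ordering.
SPT order: [3, 5, 5, 10]
Completion times:
  Job 1: p=3, C=3
  Job 2: p=5, C=8
  Job 3: p=5, C=13
  Job 4: p=10, C=23
Total completion time = 3 + 8 + 13 + 23 = 47

47


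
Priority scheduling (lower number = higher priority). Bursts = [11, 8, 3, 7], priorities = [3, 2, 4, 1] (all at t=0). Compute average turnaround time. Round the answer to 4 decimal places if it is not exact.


Sort by priority (ascending = highest first):
Order: [(1, 7), (2, 8), (3, 11), (4, 3)]
Completion times:
  Priority 1, burst=7, C=7
  Priority 2, burst=8, C=15
  Priority 3, burst=11, C=26
  Priority 4, burst=3, C=29
Average turnaround = 77/4 = 19.25

19.25


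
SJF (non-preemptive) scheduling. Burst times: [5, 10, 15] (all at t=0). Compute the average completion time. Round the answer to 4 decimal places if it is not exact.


SJF order (ascending): [5, 10, 15]
Completion times:
  Job 1: burst=5, C=5
  Job 2: burst=10, C=15
  Job 3: burst=15, C=30
Average completion = 50/3 = 16.6667

16.6667


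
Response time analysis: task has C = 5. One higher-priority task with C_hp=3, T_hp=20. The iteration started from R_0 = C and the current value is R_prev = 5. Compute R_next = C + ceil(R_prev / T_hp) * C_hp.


R_next = C + ceil(R_prev / T_hp) * C_hp
ceil(5 / 20) = ceil(0.25) = 1
Interference = 1 * 3 = 3
R_next = 5 + 3 = 8

8


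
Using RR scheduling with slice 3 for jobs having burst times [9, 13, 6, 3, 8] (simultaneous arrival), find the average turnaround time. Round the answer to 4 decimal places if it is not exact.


Time quantum = 3
Execution trace:
  J1 runs 3 units, time = 3
  J2 runs 3 units, time = 6
  J3 runs 3 units, time = 9
  J4 runs 3 units, time = 12
  J5 runs 3 units, time = 15
  J1 runs 3 units, time = 18
  J2 runs 3 units, time = 21
  J3 runs 3 units, time = 24
  J5 runs 3 units, time = 27
  J1 runs 3 units, time = 30
  J2 runs 3 units, time = 33
  J5 runs 2 units, time = 35
  J2 runs 3 units, time = 38
  J2 runs 1 units, time = 39
Finish times: [30, 39, 24, 12, 35]
Average turnaround = 140/5 = 28.0

28.0


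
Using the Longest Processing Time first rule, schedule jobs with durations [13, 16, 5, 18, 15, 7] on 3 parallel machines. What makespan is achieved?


Sort jobs in decreasing order (LPT): [18, 16, 15, 13, 7, 5]
Assign each job to the least loaded machine:
  Machine 1: jobs [18, 5], load = 23
  Machine 2: jobs [16, 7], load = 23
  Machine 3: jobs [15, 13], load = 28
Makespan = max load = 28

28


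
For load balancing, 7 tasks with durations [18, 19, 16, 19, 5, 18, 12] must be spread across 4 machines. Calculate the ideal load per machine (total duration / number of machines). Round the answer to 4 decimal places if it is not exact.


Total processing time = 18 + 19 + 16 + 19 + 5 + 18 + 12 = 107
Number of machines = 4
Ideal balanced load = 107 / 4 = 26.75

26.75


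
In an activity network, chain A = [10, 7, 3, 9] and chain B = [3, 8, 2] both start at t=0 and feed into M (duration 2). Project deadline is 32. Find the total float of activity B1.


Forward pass: ES(B1) = sum of predecessors on chain B = 0
EF = ES + duration = 0 + 3 = 3
Backward pass: LF(M) = deadline = 32; LS(M) = 32 - 2 = 30
LF(B1) = LS(M) - sum(successors on chain B) = 30 - 10 = 20
LS = LF - duration = 20 - 3 = 17
Total float = LS - ES = 17 - 0 = 17

17


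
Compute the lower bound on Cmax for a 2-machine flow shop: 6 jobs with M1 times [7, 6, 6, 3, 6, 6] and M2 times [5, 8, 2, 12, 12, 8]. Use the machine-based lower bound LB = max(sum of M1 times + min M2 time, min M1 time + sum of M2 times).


LB1 = sum(M1 times) + min(M2 times) = 34 + 2 = 36
LB2 = min(M1 times) + sum(M2 times) = 3 + 47 = 50
Lower bound = max(LB1, LB2) = max(36, 50) = 50

50


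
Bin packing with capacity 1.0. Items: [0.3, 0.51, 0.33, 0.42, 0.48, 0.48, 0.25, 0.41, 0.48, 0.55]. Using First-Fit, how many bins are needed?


Place items sequentially using First-Fit:
  Item 0.3 -> new Bin 1
  Item 0.51 -> Bin 1 (now 0.81)
  Item 0.33 -> new Bin 2
  Item 0.42 -> Bin 2 (now 0.75)
  Item 0.48 -> new Bin 3
  Item 0.48 -> Bin 3 (now 0.96)
  Item 0.25 -> Bin 2 (now 1.0)
  Item 0.41 -> new Bin 4
  Item 0.48 -> Bin 4 (now 0.89)
  Item 0.55 -> new Bin 5
Total bins used = 5

5


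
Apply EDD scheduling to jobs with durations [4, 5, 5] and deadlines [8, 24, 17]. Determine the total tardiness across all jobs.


Sort by due date (EDD order): [(4, 8), (5, 17), (5, 24)]
Compute completion times and tardiness:
  Job 1: p=4, d=8, C=4, tardiness=max(0,4-8)=0
  Job 2: p=5, d=17, C=9, tardiness=max(0,9-17)=0
  Job 3: p=5, d=24, C=14, tardiness=max(0,14-24)=0
Total tardiness = 0

0


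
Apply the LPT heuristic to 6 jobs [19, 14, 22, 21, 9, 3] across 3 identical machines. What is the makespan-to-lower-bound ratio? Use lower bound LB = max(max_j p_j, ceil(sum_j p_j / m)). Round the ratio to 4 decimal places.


LPT order: [22, 21, 19, 14, 9, 3]
Machine loads after assignment: [25, 30, 33]
LPT makespan = 33
Lower bound = max(max_job, ceil(total/3)) = max(22, 30) = 30
Ratio = 33 / 30 = 1.1

1.1


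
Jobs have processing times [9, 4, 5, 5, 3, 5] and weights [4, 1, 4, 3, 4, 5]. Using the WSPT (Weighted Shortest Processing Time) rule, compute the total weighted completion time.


Compute p/w ratios and sort ascending (WSPT): [(3, 4), (5, 5), (5, 4), (5, 3), (9, 4), (4, 1)]
Compute weighted completion times:
  Job (p=3,w=4): C=3, w*C=4*3=12
  Job (p=5,w=5): C=8, w*C=5*8=40
  Job (p=5,w=4): C=13, w*C=4*13=52
  Job (p=5,w=3): C=18, w*C=3*18=54
  Job (p=9,w=4): C=27, w*C=4*27=108
  Job (p=4,w=1): C=31, w*C=1*31=31
Total weighted completion time = 297

297


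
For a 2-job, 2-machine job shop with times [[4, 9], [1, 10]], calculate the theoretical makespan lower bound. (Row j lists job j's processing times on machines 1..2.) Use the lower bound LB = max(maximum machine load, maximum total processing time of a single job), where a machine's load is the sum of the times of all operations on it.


Machine loads:
  Machine 1: 4 + 1 = 5
  Machine 2: 9 + 10 = 19
Max machine load = 19
Job totals:
  Job 1: 13
  Job 2: 11
Max job total = 13
Lower bound = max(19, 13) = 19

19


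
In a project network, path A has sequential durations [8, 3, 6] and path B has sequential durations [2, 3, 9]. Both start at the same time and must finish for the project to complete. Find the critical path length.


Path A total = 8 + 3 + 6 = 17
Path B total = 2 + 3 + 9 = 14
Critical path = longest path = max(17, 14) = 17

17


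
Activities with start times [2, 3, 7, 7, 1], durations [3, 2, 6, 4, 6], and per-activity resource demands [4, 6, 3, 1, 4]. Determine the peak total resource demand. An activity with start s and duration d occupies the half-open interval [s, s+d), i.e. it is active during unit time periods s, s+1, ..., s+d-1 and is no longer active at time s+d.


Each activity i is active on [start_i, start_i + duration_i).
Compute total resource usage per time slot:
  t=0: active resources = [], total = 0
  t=1: active resources = [4], total = 4
  t=2: active resources = [4, 4], total = 8
  t=3: active resources = [4, 6, 4], total = 14
  t=4: active resources = [4, 6, 4], total = 14
  t=5: active resources = [4], total = 4
  t=6: active resources = [4], total = 4
  t=7: active resources = [3, 1], total = 4
  t=8: active resources = [3, 1], total = 4
  t=9: active resources = [3, 1], total = 4
  t=10: active resources = [3, 1], total = 4
  t=11: active resources = [3], total = 3
  t=12: active resources = [3], total = 3
Peak resource demand = 14

14


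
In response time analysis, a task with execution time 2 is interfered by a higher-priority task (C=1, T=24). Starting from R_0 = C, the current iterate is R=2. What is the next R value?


R_next = C + ceil(R_prev / T_hp) * C_hp
ceil(2 / 24) = ceil(0.0833) = 1
Interference = 1 * 1 = 1
R_next = 2 + 1 = 3

3


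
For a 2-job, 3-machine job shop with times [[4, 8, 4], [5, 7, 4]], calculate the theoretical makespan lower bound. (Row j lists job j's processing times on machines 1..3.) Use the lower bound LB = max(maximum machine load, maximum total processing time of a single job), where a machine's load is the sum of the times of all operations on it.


Machine loads:
  Machine 1: 4 + 5 = 9
  Machine 2: 8 + 7 = 15
  Machine 3: 4 + 4 = 8
Max machine load = 15
Job totals:
  Job 1: 16
  Job 2: 16
Max job total = 16
Lower bound = max(15, 16) = 16

16


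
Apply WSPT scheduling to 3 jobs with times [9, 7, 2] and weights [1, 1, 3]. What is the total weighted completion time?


Compute p/w ratios and sort ascending (WSPT): [(2, 3), (7, 1), (9, 1)]
Compute weighted completion times:
  Job (p=2,w=3): C=2, w*C=3*2=6
  Job (p=7,w=1): C=9, w*C=1*9=9
  Job (p=9,w=1): C=18, w*C=1*18=18
Total weighted completion time = 33

33


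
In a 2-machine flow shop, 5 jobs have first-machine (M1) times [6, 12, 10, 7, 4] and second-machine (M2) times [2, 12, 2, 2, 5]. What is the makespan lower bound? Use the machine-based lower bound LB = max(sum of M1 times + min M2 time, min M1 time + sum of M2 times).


LB1 = sum(M1 times) + min(M2 times) = 39 + 2 = 41
LB2 = min(M1 times) + sum(M2 times) = 4 + 23 = 27
Lower bound = max(LB1, LB2) = max(41, 27) = 41

41


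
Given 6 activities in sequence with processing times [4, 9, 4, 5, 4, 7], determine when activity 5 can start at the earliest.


Activity 5 starts after activities 1 through 4 complete.
Predecessor durations: [4, 9, 4, 5]
ES = 4 + 9 + 4 + 5 = 22

22


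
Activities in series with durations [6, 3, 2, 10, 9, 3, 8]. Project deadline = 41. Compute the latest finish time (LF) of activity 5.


LF(activity 5) = deadline - sum of successor durations
Successors: activities 6 through 7 with durations [3, 8]
Sum of successor durations = 11
LF = 41 - 11 = 30

30


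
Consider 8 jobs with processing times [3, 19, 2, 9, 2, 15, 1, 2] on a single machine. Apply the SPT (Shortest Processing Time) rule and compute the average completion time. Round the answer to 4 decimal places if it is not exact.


Sort jobs by processing time (SPT order): [1, 2, 2, 2, 3, 9, 15, 19]
Compute completion times sequentially:
  Job 1: processing = 1, completes at 1
  Job 2: processing = 2, completes at 3
  Job 3: processing = 2, completes at 5
  Job 4: processing = 2, completes at 7
  Job 5: processing = 3, completes at 10
  Job 6: processing = 9, completes at 19
  Job 7: processing = 15, completes at 34
  Job 8: processing = 19, completes at 53
Sum of completion times = 132
Average completion time = 132/8 = 16.5

16.5


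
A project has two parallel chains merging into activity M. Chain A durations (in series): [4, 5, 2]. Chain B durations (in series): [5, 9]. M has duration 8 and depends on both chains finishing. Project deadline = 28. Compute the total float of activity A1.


Forward pass: ES(A1) = sum of predecessors on chain A = 0
EF = ES + duration = 0 + 4 = 4
Backward pass: LF(M) = deadline = 28; LS(M) = 28 - 8 = 20
LF(A1) = LS(M) - sum(successors on chain A) = 20 - 7 = 13
LS = LF - duration = 13 - 4 = 9
Total float = LS - ES = 9 - 0 = 9

9


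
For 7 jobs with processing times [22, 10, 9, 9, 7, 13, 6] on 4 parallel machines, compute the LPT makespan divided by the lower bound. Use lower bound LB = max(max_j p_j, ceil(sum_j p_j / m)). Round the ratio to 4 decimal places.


LPT order: [22, 13, 10, 9, 9, 7, 6]
Machine loads after assignment: [22, 19, 17, 18]
LPT makespan = 22
Lower bound = max(max_job, ceil(total/4)) = max(22, 19) = 22
Ratio = 22 / 22 = 1.0

1.0


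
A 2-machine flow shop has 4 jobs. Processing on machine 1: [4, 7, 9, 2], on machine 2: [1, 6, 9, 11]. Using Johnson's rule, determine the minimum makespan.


Apply Johnson's rule:
  Group 1 (a <= b): [(4, 2, 11), (3, 9, 9)]
  Group 2 (a > b): [(2, 7, 6), (1, 4, 1)]
Optimal job order: [4, 3, 2, 1]
Schedule:
  Job 4: M1 done at 2, M2 done at 13
  Job 3: M1 done at 11, M2 done at 22
  Job 2: M1 done at 18, M2 done at 28
  Job 1: M1 done at 22, M2 done at 29
Makespan = 29

29


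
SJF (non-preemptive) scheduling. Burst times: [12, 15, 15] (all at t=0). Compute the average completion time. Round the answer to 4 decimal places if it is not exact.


SJF order (ascending): [12, 15, 15]
Completion times:
  Job 1: burst=12, C=12
  Job 2: burst=15, C=27
  Job 3: burst=15, C=42
Average completion = 81/3 = 27.0

27.0


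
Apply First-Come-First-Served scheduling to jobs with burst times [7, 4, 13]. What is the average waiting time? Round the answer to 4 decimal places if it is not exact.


FCFS order (as given): [7, 4, 13]
Waiting times:
  Job 1: wait = 0
  Job 2: wait = 7
  Job 3: wait = 11
Sum of waiting times = 18
Average waiting time = 18/3 = 6.0

6.0


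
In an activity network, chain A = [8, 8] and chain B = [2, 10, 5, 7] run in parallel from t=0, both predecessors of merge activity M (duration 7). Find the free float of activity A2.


ES(A2) = sum of predecessors on chain A = 8
EF(A2) = ES + duration = 8 + 8 = 16
Successor of A2 is M. ES(M) = max(sum(A), sum(B)) = max(16, 24) = 24
Free float = ES(successor) - EF(current) = 24 - 16 = 8

8


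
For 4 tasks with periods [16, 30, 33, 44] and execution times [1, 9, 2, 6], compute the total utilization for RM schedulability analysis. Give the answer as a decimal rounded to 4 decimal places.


Compute individual utilizations (exact fractions):
  Task 1: C/T = 1/16 (approx. 0.0625)
  Task 2: C/T = 9/30 = 3/10 (approx. 0.3)
  Task 3: C/T = 2/33 (approx. 0.0606)
  Task 4: C/T = 6/44 = 3/22 (approx. 0.1364)
Total utilization U = 1/16 + 3/10 + 2/33 + 3/22 = 1477/2640
Rounded to 4 decimal places: U = 0.5595
RM (Liu & Layland) bound for 4 tasks = 0.756828; compare with U = 1477/2640 (approx. 0.559470)
U <= bound, so schedulable by RM sufficient condition.

0.5595


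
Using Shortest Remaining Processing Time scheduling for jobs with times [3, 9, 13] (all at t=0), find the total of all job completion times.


Since all jobs arrive at t=0, SRPT equals SPT ordering.
SPT order: [3, 9, 13]
Completion times:
  Job 1: p=3, C=3
  Job 2: p=9, C=12
  Job 3: p=13, C=25
Total completion time = 3 + 12 + 25 = 40

40


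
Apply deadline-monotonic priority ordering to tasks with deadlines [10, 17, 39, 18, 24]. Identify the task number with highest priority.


Sort tasks by relative deadline (ascending):
  Task 1: deadline = 10
  Task 2: deadline = 17
  Task 4: deadline = 18
  Task 5: deadline = 24
  Task 3: deadline = 39
Priority order (highest first): [1, 2, 4, 5, 3]
Highest priority task = 1

1


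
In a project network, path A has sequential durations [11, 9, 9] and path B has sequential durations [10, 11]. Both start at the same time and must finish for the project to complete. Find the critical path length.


Path A total = 11 + 9 + 9 = 29
Path B total = 10 + 11 = 21
Critical path = longest path = max(29, 21) = 29

29


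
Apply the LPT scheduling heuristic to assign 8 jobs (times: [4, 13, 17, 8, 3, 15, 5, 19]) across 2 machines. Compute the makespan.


Sort jobs in decreasing order (LPT): [19, 17, 15, 13, 8, 5, 4, 3]
Assign each job to the least loaded machine:
  Machine 1: jobs [19, 13, 8, 3], load = 43
  Machine 2: jobs [17, 15, 5, 4], load = 41
Makespan = max load = 43

43


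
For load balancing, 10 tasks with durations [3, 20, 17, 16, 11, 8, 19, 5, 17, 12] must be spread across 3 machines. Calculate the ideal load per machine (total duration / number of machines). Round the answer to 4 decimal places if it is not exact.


Total processing time = 3 + 20 + 17 + 16 + 11 + 8 + 19 + 5 + 17 + 12 = 128
Number of machines = 3
Ideal balanced load = 128 / 3 = 42.6667

42.6667


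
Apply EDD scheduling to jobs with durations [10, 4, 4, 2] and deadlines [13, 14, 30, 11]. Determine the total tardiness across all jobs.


Sort by due date (EDD order): [(2, 11), (10, 13), (4, 14), (4, 30)]
Compute completion times and tardiness:
  Job 1: p=2, d=11, C=2, tardiness=max(0,2-11)=0
  Job 2: p=10, d=13, C=12, tardiness=max(0,12-13)=0
  Job 3: p=4, d=14, C=16, tardiness=max(0,16-14)=2
  Job 4: p=4, d=30, C=20, tardiness=max(0,20-30)=0
Total tardiness = 2

2


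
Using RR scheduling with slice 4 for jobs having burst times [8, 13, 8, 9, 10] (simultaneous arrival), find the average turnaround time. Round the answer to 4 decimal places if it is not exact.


Time quantum = 4
Execution trace:
  J1 runs 4 units, time = 4
  J2 runs 4 units, time = 8
  J3 runs 4 units, time = 12
  J4 runs 4 units, time = 16
  J5 runs 4 units, time = 20
  J1 runs 4 units, time = 24
  J2 runs 4 units, time = 28
  J3 runs 4 units, time = 32
  J4 runs 4 units, time = 36
  J5 runs 4 units, time = 40
  J2 runs 4 units, time = 44
  J4 runs 1 units, time = 45
  J5 runs 2 units, time = 47
  J2 runs 1 units, time = 48
Finish times: [24, 48, 32, 45, 47]
Average turnaround = 196/5 = 39.2

39.2


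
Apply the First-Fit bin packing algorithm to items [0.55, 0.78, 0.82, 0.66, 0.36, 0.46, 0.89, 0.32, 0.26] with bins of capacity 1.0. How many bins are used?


Place items sequentially using First-Fit:
  Item 0.55 -> new Bin 1
  Item 0.78 -> new Bin 2
  Item 0.82 -> new Bin 3
  Item 0.66 -> new Bin 4
  Item 0.36 -> Bin 1 (now 0.91)
  Item 0.46 -> new Bin 5
  Item 0.89 -> new Bin 6
  Item 0.32 -> Bin 4 (now 0.98)
  Item 0.26 -> Bin 5 (now 0.72)
Total bins used = 6

6


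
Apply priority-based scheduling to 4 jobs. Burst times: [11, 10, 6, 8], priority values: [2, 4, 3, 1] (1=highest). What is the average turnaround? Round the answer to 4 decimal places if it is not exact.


Sort by priority (ascending = highest first):
Order: [(1, 8), (2, 11), (3, 6), (4, 10)]
Completion times:
  Priority 1, burst=8, C=8
  Priority 2, burst=11, C=19
  Priority 3, burst=6, C=25
  Priority 4, burst=10, C=35
Average turnaround = 87/4 = 21.75

21.75


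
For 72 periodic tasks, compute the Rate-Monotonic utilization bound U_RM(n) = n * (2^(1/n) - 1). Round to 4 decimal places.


Compute 2^(1/72) = 1.0096735332
Subtract 1: 1.0096735332 - 1 = 0.0096735332
Multiply by n: 72 * 0.0096735332 = 0.6964943904
Round to 4 dp: 0.6965

0.6965


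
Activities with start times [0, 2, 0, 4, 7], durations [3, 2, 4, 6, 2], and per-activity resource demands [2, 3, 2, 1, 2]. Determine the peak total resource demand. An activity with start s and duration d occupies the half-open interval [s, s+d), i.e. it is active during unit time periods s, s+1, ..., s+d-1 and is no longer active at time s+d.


Each activity i is active on [start_i, start_i + duration_i).
Compute total resource usage per time slot:
  t=0: active resources = [2, 2], total = 4
  t=1: active resources = [2, 2], total = 4
  t=2: active resources = [2, 3, 2], total = 7
  t=3: active resources = [3, 2], total = 5
  t=4: active resources = [1], total = 1
  t=5: active resources = [1], total = 1
  t=6: active resources = [1], total = 1
  t=7: active resources = [1, 2], total = 3
  t=8: active resources = [1, 2], total = 3
  t=9: active resources = [1], total = 1
Peak resource demand = 7

7


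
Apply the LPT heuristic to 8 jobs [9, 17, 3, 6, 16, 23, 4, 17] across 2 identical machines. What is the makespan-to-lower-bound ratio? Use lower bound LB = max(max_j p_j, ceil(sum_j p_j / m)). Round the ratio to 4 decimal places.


LPT order: [23, 17, 17, 16, 9, 6, 4, 3]
Machine loads after assignment: [48, 47]
LPT makespan = 48
Lower bound = max(max_job, ceil(total/2)) = max(23, 48) = 48
Ratio = 48 / 48 = 1.0

1.0


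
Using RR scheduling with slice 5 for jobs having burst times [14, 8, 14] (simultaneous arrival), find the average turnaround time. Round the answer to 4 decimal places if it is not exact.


Time quantum = 5
Execution trace:
  J1 runs 5 units, time = 5
  J2 runs 5 units, time = 10
  J3 runs 5 units, time = 15
  J1 runs 5 units, time = 20
  J2 runs 3 units, time = 23
  J3 runs 5 units, time = 28
  J1 runs 4 units, time = 32
  J3 runs 4 units, time = 36
Finish times: [32, 23, 36]
Average turnaround = 91/3 = 30.3333

30.3333


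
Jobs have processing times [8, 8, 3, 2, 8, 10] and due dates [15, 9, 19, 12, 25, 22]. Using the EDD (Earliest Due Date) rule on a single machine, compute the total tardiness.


Sort by due date (EDD order): [(8, 9), (2, 12), (8, 15), (3, 19), (10, 22), (8, 25)]
Compute completion times and tardiness:
  Job 1: p=8, d=9, C=8, tardiness=max(0,8-9)=0
  Job 2: p=2, d=12, C=10, tardiness=max(0,10-12)=0
  Job 3: p=8, d=15, C=18, tardiness=max(0,18-15)=3
  Job 4: p=3, d=19, C=21, tardiness=max(0,21-19)=2
  Job 5: p=10, d=22, C=31, tardiness=max(0,31-22)=9
  Job 6: p=8, d=25, C=39, tardiness=max(0,39-25)=14
Total tardiness = 28

28


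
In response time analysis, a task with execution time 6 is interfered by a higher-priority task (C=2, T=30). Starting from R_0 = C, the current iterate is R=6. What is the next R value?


R_next = C + ceil(R_prev / T_hp) * C_hp
ceil(6 / 30) = ceil(0.2) = 1
Interference = 1 * 2 = 2
R_next = 6 + 2 = 8

8


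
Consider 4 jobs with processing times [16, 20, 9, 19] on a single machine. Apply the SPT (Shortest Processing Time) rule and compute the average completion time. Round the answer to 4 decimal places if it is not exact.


Sort jobs by processing time (SPT order): [9, 16, 19, 20]
Compute completion times sequentially:
  Job 1: processing = 9, completes at 9
  Job 2: processing = 16, completes at 25
  Job 3: processing = 19, completes at 44
  Job 4: processing = 20, completes at 64
Sum of completion times = 142
Average completion time = 142/4 = 35.5

35.5


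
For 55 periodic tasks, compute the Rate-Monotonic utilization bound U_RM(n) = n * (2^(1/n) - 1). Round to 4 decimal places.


Compute 2^(1/55) = 1.0126824244
Subtract 1: 1.0126824244 - 1 = 0.0126824244
Multiply by n: 55 * 0.0126824244 = 0.6975333420
Round to 4 dp: 0.6975

0.6975


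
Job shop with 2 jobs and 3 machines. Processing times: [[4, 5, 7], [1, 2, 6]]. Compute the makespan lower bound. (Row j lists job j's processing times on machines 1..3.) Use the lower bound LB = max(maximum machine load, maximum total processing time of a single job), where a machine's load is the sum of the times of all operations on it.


Machine loads:
  Machine 1: 4 + 1 = 5
  Machine 2: 5 + 2 = 7
  Machine 3: 7 + 6 = 13
Max machine load = 13
Job totals:
  Job 1: 16
  Job 2: 9
Max job total = 16
Lower bound = max(13, 16) = 16

16


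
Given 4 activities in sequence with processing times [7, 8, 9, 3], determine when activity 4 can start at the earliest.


Activity 4 starts after activities 1 through 3 complete.
Predecessor durations: [7, 8, 9]
ES = 7 + 8 + 9 = 24

24


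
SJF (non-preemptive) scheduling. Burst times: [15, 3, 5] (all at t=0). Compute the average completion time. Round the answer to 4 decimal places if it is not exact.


SJF order (ascending): [3, 5, 15]
Completion times:
  Job 1: burst=3, C=3
  Job 2: burst=5, C=8
  Job 3: burst=15, C=23
Average completion = 34/3 = 11.3333

11.3333


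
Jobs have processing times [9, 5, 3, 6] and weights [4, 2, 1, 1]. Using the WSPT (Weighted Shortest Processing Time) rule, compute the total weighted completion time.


Compute p/w ratios and sort ascending (WSPT): [(9, 4), (5, 2), (3, 1), (6, 1)]
Compute weighted completion times:
  Job (p=9,w=4): C=9, w*C=4*9=36
  Job (p=5,w=2): C=14, w*C=2*14=28
  Job (p=3,w=1): C=17, w*C=1*17=17
  Job (p=6,w=1): C=23, w*C=1*23=23
Total weighted completion time = 104

104


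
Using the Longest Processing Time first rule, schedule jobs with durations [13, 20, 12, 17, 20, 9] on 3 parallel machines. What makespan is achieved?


Sort jobs in decreasing order (LPT): [20, 20, 17, 13, 12, 9]
Assign each job to the least loaded machine:
  Machine 1: jobs [20, 12], load = 32
  Machine 2: jobs [20, 9], load = 29
  Machine 3: jobs [17, 13], load = 30
Makespan = max load = 32

32


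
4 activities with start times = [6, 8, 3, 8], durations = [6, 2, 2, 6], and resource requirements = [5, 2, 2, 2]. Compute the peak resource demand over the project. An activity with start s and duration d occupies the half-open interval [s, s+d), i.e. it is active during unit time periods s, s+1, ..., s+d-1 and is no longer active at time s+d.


Each activity i is active on [start_i, start_i + duration_i).
Compute total resource usage per time slot:
  t=0: active resources = [], total = 0
  t=1: active resources = [], total = 0
  t=2: active resources = [], total = 0
  t=3: active resources = [2], total = 2
  t=4: active resources = [2], total = 2
  t=5: active resources = [], total = 0
  t=6: active resources = [5], total = 5
  t=7: active resources = [5], total = 5
  t=8: active resources = [5, 2, 2], total = 9
  t=9: active resources = [5, 2, 2], total = 9
  t=10: active resources = [5, 2], total = 7
  t=11: active resources = [5, 2], total = 7
  t=12: active resources = [2], total = 2
  t=13: active resources = [2], total = 2
Peak resource demand = 9

9


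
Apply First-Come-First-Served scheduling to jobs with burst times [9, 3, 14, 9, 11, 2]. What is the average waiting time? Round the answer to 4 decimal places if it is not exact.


FCFS order (as given): [9, 3, 14, 9, 11, 2]
Waiting times:
  Job 1: wait = 0
  Job 2: wait = 9
  Job 3: wait = 12
  Job 4: wait = 26
  Job 5: wait = 35
  Job 6: wait = 46
Sum of waiting times = 128
Average waiting time = 128/6 = 21.3333

21.3333


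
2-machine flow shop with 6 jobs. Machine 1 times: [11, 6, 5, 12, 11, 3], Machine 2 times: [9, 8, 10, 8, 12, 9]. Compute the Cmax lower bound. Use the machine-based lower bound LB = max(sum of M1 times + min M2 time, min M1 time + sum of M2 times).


LB1 = sum(M1 times) + min(M2 times) = 48 + 8 = 56
LB2 = min(M1 times) + sum(M2 times) = 3 + 56 = 59
Lower bound = max(LB1, LB2) = max(56, 59) = 59

59


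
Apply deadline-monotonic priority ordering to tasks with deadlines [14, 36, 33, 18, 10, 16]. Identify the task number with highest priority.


Sort tasks by relative deadline (ascending):
  Task 5: deadline = 10
  Task 1: deadline = 14
  Task 6: deadline = 16
  Task 4: deadline = 18
  Task 3: deadline = 33
  Task 2: deadline = 36
Priority order (highest first): [5, 1, 6, 4, 3, 2]
Highest priority task = 5

5


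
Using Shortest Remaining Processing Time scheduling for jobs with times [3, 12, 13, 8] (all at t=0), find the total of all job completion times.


Since all jobs arrive at t=0, SRPT equals SPT ordering.
SPT order: [3, 8, 12, 13]
Completion times:
  Job 1: p=3, C=3
  Job 2: p=8, C=11
  Job 3: p=12, C=23
  Job 4: p=13, C=36
Total completion time = 3 + 11 + 23 + 36 = 73

73


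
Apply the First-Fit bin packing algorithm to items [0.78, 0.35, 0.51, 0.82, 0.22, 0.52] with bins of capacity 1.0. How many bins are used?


Place items sequentially using First-Fit:
  Item 0.78 -> new Bin 1
  Item 0.35 -> new Bin 2
  Item 0.51 -> Bin 2 (now 0.86)
  Item 0.82 -> new Bin 3
  Item 0.22 -> Bin 1 (now 1.0)
  Item 0.52 -> new Bin 4
Total bins used = 4

4


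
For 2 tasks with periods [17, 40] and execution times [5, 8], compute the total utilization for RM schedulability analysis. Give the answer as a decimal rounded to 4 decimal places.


Compute individual utilizations (exact fractions):
  Task 1: C/T = 5/17 (approx. 0.2941)
  Task 2: C/T = 8/40 = 1/5 (approx. 0.2)
Total utilization U = 5/17 + 1/5 = 42/85
Rounded to 4 decimal places: U = 0.4941
RM (Liu & Layland) bound for 2 tasks = 0.828427; compare with U = 42/85 (approx. 0.494118)
U <= bound, so schedulable by RM sufficient condition.

0.4941


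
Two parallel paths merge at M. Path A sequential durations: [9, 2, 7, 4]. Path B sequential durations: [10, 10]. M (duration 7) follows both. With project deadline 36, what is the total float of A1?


Forward pass: ES(A1) = sum of predecessors on chain A = 0
EF = ES + duration = 0 + 9 = 9
Backward pass: LF(M) = deadline = 36; LS(M) = 36 - 7 = 29
LF(A1) = LS(M) - sum(successors on chain A) = 29 - 13 = 16
LS = LF - duration = 16 - 9 = 7
Total float = LS - ES = 7 - 0 = 7

7


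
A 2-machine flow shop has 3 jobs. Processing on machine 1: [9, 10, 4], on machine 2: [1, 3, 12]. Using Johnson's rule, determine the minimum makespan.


Apply Johnson's rule:
  Group 1 (a <= b): [(3, 4, 12)]
  Group 2 (a > b): [(2, 10, 3), (1, 9, 1)]
Optimal job order: [3, 2, 1]
Schedule:
  Job 3: M1 done at 4, M2 done at 16
  Job 2: M1 done at 14, M2 done at 19
  Job 1: M1 done at 23, M2 done at 24
Makespan = 24

24


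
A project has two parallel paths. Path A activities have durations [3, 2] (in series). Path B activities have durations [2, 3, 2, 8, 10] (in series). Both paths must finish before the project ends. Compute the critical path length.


Path A total = 3 + 2 = 5
Path B total = 2 + 3 + 2 + 8 + 10 = 25
Critical path = longest path = max(5, 25) = 25

25


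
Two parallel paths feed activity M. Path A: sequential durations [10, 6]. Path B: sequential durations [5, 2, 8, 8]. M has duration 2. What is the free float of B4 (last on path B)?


ES(B4) = sum of predecessors on chain B = 15
EF(B4) = ES + duration = 15 + 8 = 23
Successor of B4 is M. ES(M) = max(sum(A), sum(B)) = max(16, 23) = 23
Free float = ES(successor) - EF(current) = 23 - 23 = 0

0


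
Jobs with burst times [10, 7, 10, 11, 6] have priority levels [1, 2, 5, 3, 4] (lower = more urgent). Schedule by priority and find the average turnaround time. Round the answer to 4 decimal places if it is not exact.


Sort by priority (ascending = highest first):
Order: [(1, 10), (2, 7), (3, 11), (4, 6), (5, 10)]
Completion times:
  Priority 1, burst=10, C=10
  Priority 2, burst=7, C=17
  Priority 3, burst=11, C=28
  Priority 4, burst=6, C=34
  Priority 5, burst=10, C=44
Average turnaround = 133/5 = 26.6

26.6


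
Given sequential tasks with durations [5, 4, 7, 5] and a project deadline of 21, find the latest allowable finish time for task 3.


LF(activity 3) = deadline - sum of successor durations
Successors: activities 4 through 4 with durations [5]
Sum of successor durations = 5
LF = 21 - 5 = 16

16


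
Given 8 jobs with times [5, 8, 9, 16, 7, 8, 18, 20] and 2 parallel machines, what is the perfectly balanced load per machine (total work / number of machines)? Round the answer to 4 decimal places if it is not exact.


Total processing time = 5 + 8 + 9 + 16 + 7 + 8 + 18 + 20 = 91
Number of machines = 2
Ideal balanced load = 91 / 2 = 45.5

45.5


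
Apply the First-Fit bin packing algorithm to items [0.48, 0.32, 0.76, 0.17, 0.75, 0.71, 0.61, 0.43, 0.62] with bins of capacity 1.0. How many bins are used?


Place items sequentially using First-Fit:
  Item 0.48 -> new Bin 1
  Item 0.32 -> Bin 1 (now 0.8)
  Item 0.76 -> new Bin 2
  Item 0.17 -> Bin 1 (now 0.97)
  Item 0.75 -> new Bin 3
  Item 0.71 -> new Bin 4
  Item 0.61 -> new Bin 5
  Item 0.43 -> new Bin 6
  Item 0.62 -> new Bin 7
Total bins used = 7

7


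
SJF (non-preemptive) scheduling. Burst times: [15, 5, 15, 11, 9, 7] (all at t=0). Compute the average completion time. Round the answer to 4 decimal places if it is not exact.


SJF order (ascending): [5, 7, 9, 11, 15, 15]
Completion times:
  Job 1: burst=5, C=5
  Job 2: burst=7, C=12
  Job 3: burst=9, C=21
  Job 4: burst=11, C=32
  Job 5: burst=15, C=47
  Job 6: burst=15, C=62
Average completion = 179/6 = 29.8333

29.8333


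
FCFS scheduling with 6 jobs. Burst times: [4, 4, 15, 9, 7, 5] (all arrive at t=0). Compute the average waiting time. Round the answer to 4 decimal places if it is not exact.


FCFS order (as given): [4, 4, 15, 9, 7, 5]
Waiting times:
  Job 1: wait = 0
  Job 2: wait = 4
  Job 3: wait = 8
  Job 4: wait = 23
  Job 5: wait = 32
  Job 6: wait = 39
Sum of waiting times = 106
Average waiting time = 106/6 = 17.6667

17.6667


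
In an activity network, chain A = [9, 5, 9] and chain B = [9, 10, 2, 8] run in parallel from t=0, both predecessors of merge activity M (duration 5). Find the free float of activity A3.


ES(A3) = sum of predecessors on chain A = 14
EF(A3) = ES + duration = 14 + 9 = 23
Successor of A3 is M. ES(M) = max(sum(A), sum(B)) = max(23, 29) = 29
Free float = ES(successor) - EF(current) = 29 - 23 = 6

6


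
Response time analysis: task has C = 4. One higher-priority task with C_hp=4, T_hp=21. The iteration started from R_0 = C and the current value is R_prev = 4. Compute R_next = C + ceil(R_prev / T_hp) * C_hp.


R_next = C + ceil(R_prev / T_hp) * C_hp
ceil(4 / 21) = ceil(0.1905) = 1
Interference = 1 * 4 = 4
R_next = 4 + 4 = 8

8


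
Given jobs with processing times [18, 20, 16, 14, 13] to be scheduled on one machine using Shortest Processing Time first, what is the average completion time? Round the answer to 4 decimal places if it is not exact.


Sort jobs by processing time (SPT order): [13, 14, 16, 18, 20]
Compute completion times sequentially:
  Job 1: processing = 13, completes at 13
  Job 2: processing = 14, completes at 27
  Job 3: processing = 16, completes at 43
  Job 4: processing = 18, completes at 61
  Job 5: processing = 20, completes at 81
Sum of completion times = 225
Average completion time = 225/5 = 45.0

45.0


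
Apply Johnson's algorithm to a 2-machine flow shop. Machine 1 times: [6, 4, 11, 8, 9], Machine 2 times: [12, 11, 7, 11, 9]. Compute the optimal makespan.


Apply Johnson's rule:
  Group 1 (a <= b): [(2, 4, 11), (1, 6, 12), (4, 8, 11), (5, 9, 9)]
  Group 2 (a > b): [(3, 11, 7)]
Optimal job order: [2, 1, 4, 5, 3]
Schedule:
  Job 2: M1 done at 4, M2 done at 15
  Job 1: M1 done at 10, M2 done at 27
  Job 4: M1 done at 18, M2 done at 38
  Job 5: M1 done at 27, M2 done at 47
  Job 3: M1 done at 38, M2 done at 54
Makespan = 54

54


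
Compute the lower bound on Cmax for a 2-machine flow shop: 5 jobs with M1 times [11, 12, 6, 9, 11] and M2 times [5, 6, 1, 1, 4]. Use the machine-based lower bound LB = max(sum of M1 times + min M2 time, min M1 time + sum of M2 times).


LB1 = sum(M1 times) + min(M2 times) = 49 + 1 = 50
LB2 = min(M1 times) + sum(M2 times) = 6 + 17 = 23
Lower bound = max(LB1, LB2) = max(50, 23) = 50

50
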